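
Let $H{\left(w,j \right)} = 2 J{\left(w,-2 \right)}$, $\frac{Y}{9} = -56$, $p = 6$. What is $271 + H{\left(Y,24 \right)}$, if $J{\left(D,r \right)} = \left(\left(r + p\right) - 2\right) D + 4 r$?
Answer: $-1761$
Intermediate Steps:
$Y = -504$ ($Y = 9 \left(-56\right) = -504$)
$J{\left(D,r \right)} = 4 r + D \left(4 + r\right)$ ($J{\left(D,r \right)} = \left(\left(r + 6\right) - 2\right) D + 4 r = \left(\left(6 + r\right) - 2\right) D + 4 r = \left(4 + r\right) D + 4 r = D \left(4 + r\right) + 4 r = 4 r + D \left(4 + r\right)$)
$H{\left(w,j \right)} = -16 + 4 w$ ($H{\left(w,j \right)} = 2 \left(4 w + 4 \left(-2\right) + w \left(-2\right)\right) = 2 \left(4 w - 8 - 2 w\right) = 2 \left(-8 + 2 w\right) = -16 + 4 w$)
$271 + H{\left(Y,24 \right)} = 271 + \left(-16 + 4 \left(-504\right)\right) = 271 - 2032 = -1761$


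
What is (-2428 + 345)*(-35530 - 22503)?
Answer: 120882739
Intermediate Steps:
(-2428 + 345)*(-35530 - 22503) = -2083*(-58033) = 120882739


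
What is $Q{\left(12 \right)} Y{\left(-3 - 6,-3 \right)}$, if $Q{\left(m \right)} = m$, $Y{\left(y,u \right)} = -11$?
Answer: $-132$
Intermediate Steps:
$Q{\left(12 \right)} Y{\left(-3 - 6,-3 \right)} = 12 \left(-11\right) = -132$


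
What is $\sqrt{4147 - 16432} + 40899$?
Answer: $40899 + 3 i \sqrt{1365} \approx 40899.0 + 110.84 i$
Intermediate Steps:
$\sqrt{4147 - 16432} + 40899 = \sqrt{-12285} + 40899 = 3 i \sqrt{1365} + 40899 = 40899 + 3 i \sqrt{1365}$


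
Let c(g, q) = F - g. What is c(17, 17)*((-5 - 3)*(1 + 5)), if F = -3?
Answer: 960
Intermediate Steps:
c(g, q) = -3 - g
c(17, 17)*((-5 - 3)*(1 + 5)) = (-3 - 1*17)*((-5 - 3)*(1 + 5)) = (-3 - 17)*(-8*6) = -20*(-48) = 960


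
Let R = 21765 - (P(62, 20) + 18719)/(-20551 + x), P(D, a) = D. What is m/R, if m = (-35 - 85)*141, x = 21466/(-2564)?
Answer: -445962385800/573686685217 ≈ -0.77736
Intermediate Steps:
x = -10733/1282 (x = 21466*(-1/2564) = -10733/1282 ≈ -8.3721)
m = -16920 (m = -120*141 = -16920)
R = 573686685217/26357115 (R = 21765 - (62 + 18719)/(-20551 - 10733/1282) = 21765 - 18781/(-26357115/1282) = 21765 - 18781*(-1282)/26357115 = 21765 - 1*(-24077242/26357115) = 21765 + 24077242/26357115 = 573686685217/26357115 ≈ 21766.)
m/R = -16920/573686685217/26357115 = -16920*26357115/573686685217 = -445962385800/573686685217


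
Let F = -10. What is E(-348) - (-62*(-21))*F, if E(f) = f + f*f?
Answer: 133776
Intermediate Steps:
E(f) = f + f²
E(-348) - (-62*(-21))*F = -348*(1 - 348) - (-62*(-21))*(-10) = -348*(-347) - 1302*(-10) = 120756 - 1*(-13020) = 120756 + 13020 = 133776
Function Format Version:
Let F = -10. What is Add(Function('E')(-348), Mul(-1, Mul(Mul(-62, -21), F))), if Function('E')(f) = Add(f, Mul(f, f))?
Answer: 133776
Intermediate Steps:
Function('E')(f) = Add(f, Pow(f, 2))
Add(Function('E')(-348), Mul(-1, Mul(Mul(-62, -21), F))) = Add(Mul(-348, Add(1, -348)), Mul(-1, Mul(Mul(-62, -21), -10))) = Add(Mul(-348, -347), Mul(-1, Mul(1302, -10))) = Add(120756, Mul(-1, -13020)) = Add(120756, 13020) = 133776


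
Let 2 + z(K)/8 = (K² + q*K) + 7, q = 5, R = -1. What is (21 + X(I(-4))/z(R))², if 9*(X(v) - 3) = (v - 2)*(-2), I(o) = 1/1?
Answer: 2374681/5184 ≈ 458.08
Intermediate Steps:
I(o) = 1
X(v) = 31/9 - 2*v/9 (X(v) = 3 + ((v - 2)*(-2))/9 = 3 + ((-2 + v)*(-2))/9 = 3 + (4 - 2*v)/9 = 3 + (4/9 - 2*v/9) = 31/9 - 2*v/9)
z(K) = 40 + 8*K² + 40*K (z(K) = -16 + 8*((K² + 5*K) + 7) = -16 + 8*(7 + K² + 5*K) = -16 + (56 + 8*K² + 40*K) = 40 + 8*K² + 40*K)
(21 + X(I(-4))/z(R))² = (21 + (31/9 - 2/9*1)/(40 + 8*(-1)² + 40*(-1)))² = (21 + (31/9 - 2/9)/(40 + 8*1 - 40))² = (21 + 29/(9*(40 + 8 - 40)))² = (21 + (29/9)/8)² = (21 + (29/9)*(⅛))² = (21 + 29/72)² = (1541/72)² = 2374681/5184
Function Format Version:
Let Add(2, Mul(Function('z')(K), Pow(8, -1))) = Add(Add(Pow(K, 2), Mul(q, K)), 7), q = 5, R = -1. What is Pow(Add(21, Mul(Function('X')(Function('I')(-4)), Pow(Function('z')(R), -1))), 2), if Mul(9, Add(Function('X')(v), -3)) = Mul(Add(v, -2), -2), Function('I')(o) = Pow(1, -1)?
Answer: Rational(2374681, 5184) ≈ 458.08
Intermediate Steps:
Function('I')(o) = 1
Function('X')(v) = Add(Rational(31, 9), Mul(Rational(-2, 9), v)) (Function('X')(v) = Add(3, Mul(Rational(1, 9), Mul(Add(v, -2), -2))) = Add(3, Mul(Rational(1, 9), Mul(Add(-2, v), -2))) = Add(3, Mul(Rational(1, 9), Add(4, Mul(-2, v)))) = Add(3, Add(Rational(4, 9), Mul(Rational(-2, 9), v))) = Add(Rational(31, 9), Mul(Rational(-2, 9), v)))
Function('z')(K) = Add(40, Mul(8, Pow(K, 2)), Mul(40, K)) (Function('z')(K) = Add(-16, Mul(8, Add(Add(Pow(K, 2), Mul(5, K)), 7))) = Add(-16, Mul(8, Add(7, Pow(K, 2), Mul(5, K)))) = Add(-16, Add(56, Mul(8, Pow(K, 2)), Mul(40, K))) = Add(40, Mul(8, Pow(K, 2)), Mul(40, K)))
Pow(Add(21, Mul(Function('X')(Function('I')(-4)), Pow(Function('z')(R), -1))), 2) = Pow(Add(21, Mul(Add(Rational(31, 9), Mul(Rational(-2, 9), 1)), Pow(Add(40, Mul(8, Pow(-1, 2)), Mul(40, -1)), -1))), 2) = Pow(Add(21, Mul(Add(Rational(31, 9), Rational(-2, 9)), Pow(Add(40, Mul(8, 1), -40), -1))), 2) = Pow(Add(21, Mul(Rational(29, 9), Pow(Add(40, 8, -40), -1))), 2) = Pow(Add(21, Mul(Rational(29, 9), Pow(8, -1))), 2) = Pow(Add(21, Mul(Rational(29, 9), Rational(1, 8))), 2) = Pow(Add(21, Rational(29, 72)), 2) = Pow(Rational(1541, 72), 2) = Rational(2374681, 5184)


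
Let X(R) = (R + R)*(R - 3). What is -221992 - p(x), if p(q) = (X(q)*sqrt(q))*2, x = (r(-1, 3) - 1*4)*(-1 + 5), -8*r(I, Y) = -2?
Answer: -221992 - 1080*I*sqrt(15) ≈ -2.2199e+5 - 4182.8*I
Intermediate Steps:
X(R) = 2*R*(-3 + R) (X(R) = (2*R)*(-3 + R) = 2*R*(-3 + R))
r(I, Y) = 1/4 (r(I, Y) = -1/8*(-2) = 1/4)
x = -15 (x = (1/4 - 1*4)*(-1 + 5) = (1/4 - 4)*4 = -15/4*4 = -15)
p(q) = 4*q**(3/2)*(-3 + q) (p(q) = ((2*q*(-3 + q))*sqrt(q))*2 = (2*q**(3/2)*(-3 + q))*2 = 4*q**(3/2)*(-3 + q))
-221992 - p(x) = -221992 - 4*(-15)**(3/2)*(-3 - 15) = -221992 - 4*(-15*I*sqrt(15))*(-18) = -221992 - 1080*I*sqrt(15)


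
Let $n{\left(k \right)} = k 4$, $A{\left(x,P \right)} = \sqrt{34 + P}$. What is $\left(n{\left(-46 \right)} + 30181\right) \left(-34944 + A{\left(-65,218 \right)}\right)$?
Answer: $-1048215168 + 179982 \sqrt{7} \approx -1.0477 \cdot 10^{9}$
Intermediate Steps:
$n{\left(k \right)} = 4 k$
$\left(n{\left(-46 \right)} + 30181\right) \left(-34944 + A{\left(-65,218 \right)}\right) = \left(4 \left(-46\right) + 30181\right) \left(-34944 + \sqrt{34 + 218}\right) = \left(-184 + 30181\right) \left(-34944 + \sqrt{252}\right) = 29997 \left(-34944 + 6 \sqrt{7}\right) = -1048215168 + 179982 \sqrt{7}$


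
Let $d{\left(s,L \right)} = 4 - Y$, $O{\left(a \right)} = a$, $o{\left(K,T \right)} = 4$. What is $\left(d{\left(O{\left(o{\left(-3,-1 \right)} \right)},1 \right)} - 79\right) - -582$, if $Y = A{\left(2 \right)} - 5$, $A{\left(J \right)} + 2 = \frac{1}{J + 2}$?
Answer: $\frac{2055}{4} \approx 513.75$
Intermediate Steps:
$A{\left(J \right)} = -2 + \frac{1}{2 + J}$ ($A{\left(J \right)} = -2 + \frac{1}{J + 2} = -2 + \frac{1}{2 + J}$)
$Y = - \frac{27}{4}$ ($Y = \frac{-3 - 4}{2 + 2} - 5 = \frac{-3 - 4}{4} - 5 = \frac{1}{4} \left(-7\right) - 5 = - \frac{7}{4} - 5 = - \frac{27}{4} \approx -6.75$)
$d{\left(s,L \right)} = \frac{43}{4}$ ($d{\left(s,L \right)} = 4 - - \frac{27}{4} = 4 + \frac{27}{4} = \frac{43}{4}$)
$\left(d{\left(O{\left(o{\left(-3,-1 \right)} \right)},1 \right)} - 79\right) - -582 = \left(\frac{43}{4} - 79\right) - -582 = \left(\frac{43}{4} - 79\right) + 582 = - \frac{273}{4} + 582 = \frac{2055}{4}$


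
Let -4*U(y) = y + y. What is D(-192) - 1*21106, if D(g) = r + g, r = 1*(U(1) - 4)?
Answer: -42605/2 ≈ -21303.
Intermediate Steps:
U(y) = -y/2 (U(y) = -(y + y)/4 = -y/2)
r = -9/2 (r = 1*(-½*1 - 4) = 1*(-½ - 4) = 1*(-9/2) = -9/2 ≈ -4.5000)
D(g) = -9/2 + g
D(-192) - 1*21106 = (-9/2 - 192) - 1*21106 = -393/2 - 21106 = -42605/2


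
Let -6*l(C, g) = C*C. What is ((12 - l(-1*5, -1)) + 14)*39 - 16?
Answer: 2321/2 ≈ 1160.5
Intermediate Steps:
l(C, g) = -C²/6 (l(C, g) = -C*C/6 = -C²/6)
((12 - l(-1*5, -1)) + 14)*39 - 16 = ((12 - (-1)*(-1*5)²/6) + 14)*39 - 16 = ((12 - (-1)*(-5)²/6) + 14)*39 - 16 = ((12 - (-1)*25/6) + 14)*39 - 16 = ((12 - 1*(-25/6)) + 14)*39 - 16 = ((12 + 25/6) + 14)*39 - 16 = (97/6 + 14)*39 - 16 = (181/6)*39 - 16 = 2353/2 - 16 = 2321/2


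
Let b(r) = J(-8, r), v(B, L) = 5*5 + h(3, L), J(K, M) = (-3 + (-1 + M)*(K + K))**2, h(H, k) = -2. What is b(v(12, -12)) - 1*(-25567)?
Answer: 151592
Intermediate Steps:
J(K, M) = (-3 + 2*K*(-1 + M))**2 (J(K, M) = (-3 + (-1 + M)*(2*K))**2 = (-3 + 2*K*(-1 + M))**2)
v(B, L) = 23 (v(B, L) = 5*5 - 2 = 25 - 2 = 23)
b(r) = (-13 + 16*r)**2 (b(r) = (3 + 2*(-8) - 2*(-8)*r)**2 = (3 - 16 + 16*r)**2 = (-13 + 16*r)**2)
b(v(12, -12)) - 1*(-25567) = (-13 + 16*23)**2 - 1*(-25567) = (-13 + 368)**2 + 25567 = 355**2 + 25567 = 126025 + 25567 = 151592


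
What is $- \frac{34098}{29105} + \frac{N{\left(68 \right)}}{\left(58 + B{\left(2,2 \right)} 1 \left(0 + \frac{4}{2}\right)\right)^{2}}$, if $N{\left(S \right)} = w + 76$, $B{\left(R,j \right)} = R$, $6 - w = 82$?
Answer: $- \frac{34098}{29105} \approx -1.1716$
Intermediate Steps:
$w = -76$ ($w = 6 - 82 = -76$)
$N{\left(S \right)} = 0$ ($N{\left(S \right)} = -76 + 76 = 0$)
$- \frac{34098}{29105} + \frac{N{\left(68 \right)}}{\left(58 + B{\left(2,2 \right)} 1 \left(0 + \frac{4}{2}\right)\right)^{2}} = - \frac{34098}{29105} + \frac{0}{\left(58 + 2 \cdot 1 \left(0 + \frac{4}{2}\right)\right)^{2}} = \left(-34098\right) \frac{1}{29105} + \frac{0}{\left(58 + 2 \cdot 1 \left(0 + 4 \cdot \frac{1}{2}\right)\right)^{2}} = - \frac{34098}{29105} + \frac{0}{\left(58 + 2 \cdot 1 \left(0 + 2\right)\right)^{2}} = - \frac{34098}{29105} + \frac{0}{\left(58 + 2 \cdot 1 \cdot 2\right)^{2}} = - \frac{34098}{29105} + \frac{0}{\left(58 + 2 \cdot 2\right)^{2}} = - \frac{34098}{29105} + \frac{0}{\left(58 + 4\right)^{2}} = - \frac{34098}{29105} + \frac{0}{62^{2}} = - \frac{34098}{29105} + \frac{0}{3844} = - \frac{34098}{29105} + 0 \cdot \frac{1}{3844} = - \frac{34098}{29105} + 0 = - \frac{34098}{29105}$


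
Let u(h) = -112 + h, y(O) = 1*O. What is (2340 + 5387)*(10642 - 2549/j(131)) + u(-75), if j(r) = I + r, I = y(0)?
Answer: 10752505534/131 ≈ 8.2080e+7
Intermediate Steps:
y(O) = O
I = 0
j(r) = r (j(r) = 0 + r = r)
(2340 + 5387)*(10642 - 2549/j(131)) + u(-75) = (2340 + 5387)*(10642 - 2549/131) + (-112 - 75) = 7727*(10642 - 2549*1/131) - 187 = 7727*(10642 - 2549/131) - 187 = 7727*(1391553/131) - 187 = 10752530031/131 - 187 = 10752505534/131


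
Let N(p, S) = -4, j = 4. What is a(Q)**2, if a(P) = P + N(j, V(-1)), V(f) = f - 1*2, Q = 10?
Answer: 36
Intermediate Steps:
V(f) = -2 + f (V(f) = f - 2 = -2 + f)
a(P) = -4 + P (a(P) = P - 4 = -4 + P)
a(Q)**2 = (-4 + 10)**2 = 6**2 = 36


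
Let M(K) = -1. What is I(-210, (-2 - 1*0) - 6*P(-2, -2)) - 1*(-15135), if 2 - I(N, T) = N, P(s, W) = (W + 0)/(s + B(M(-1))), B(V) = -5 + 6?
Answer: 15347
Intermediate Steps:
B(V) = 1
P(s, W) = W/(1 + s) (P(s, W) = (W + 0)/(s + 1) = W/(1 + s))
I(N, T) = 2 - N
I(-210, (-2 - 1*0) - 6*P(-2, -2)) - 1*(-15135) = (2 - 1*(-210)) - 1*(-15135) = (2 + 210) + 15135 = 212 + 15135 = 15347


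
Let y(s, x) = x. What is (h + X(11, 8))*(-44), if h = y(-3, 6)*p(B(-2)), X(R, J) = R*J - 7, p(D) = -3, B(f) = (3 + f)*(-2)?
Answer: -2772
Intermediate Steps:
B(f) = -6 - 2*f
X(R, J) = -7 + J*R (X(R, J) = J*R - 7 = -7 + J*R)
h = -18 (h = 6*(-3) = -18)
(h + X(11, 8))*(-44) = (-18 + (-7 + 8*11))*(-44) = (-18 + (-7 + 88))*(-44) = (-18 + 81)*(-44) = 63*(-44) = -2772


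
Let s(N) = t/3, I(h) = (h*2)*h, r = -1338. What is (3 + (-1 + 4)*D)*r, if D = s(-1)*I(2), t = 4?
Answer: -46830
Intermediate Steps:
I(h) = 2*h² (I(h) = (2*h)*h = 2*h²)
s(N) = 4/3
D = 32/3 (D = 4*(2*2²)/3 = 4*(2*4)/3 = (4/3)*8 = 32/3 ≈ 10.667)
(3 + (-1 + 4)*D)*r = (3 + (-1 + 4)*(32/3))*(-1338) = (3 + 3*(32/3))*(-1338) = (3 + 32)*(-1338) = 35*(-1338) = -46830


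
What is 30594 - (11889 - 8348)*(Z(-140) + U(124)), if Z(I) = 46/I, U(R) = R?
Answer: -28512857/70 ≈ -4.0733e+5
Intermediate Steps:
30594 - (11889 - 8348)*(Z(-140) + U(124)) = 30594 - (11889 - 8348)*(46/(-140) + 124) = 30594 - 3541*(46*(-1/140) + 124) = 30594 - 3541*(-23/70 + 124) = 30594 - 3541*8657/70 = 30594 - 1*30654437/70 = 30594 - 30654437/70 = -28512857/70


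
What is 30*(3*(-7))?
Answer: -630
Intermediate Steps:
30*(3*(-7)) = 30*(-21) = -630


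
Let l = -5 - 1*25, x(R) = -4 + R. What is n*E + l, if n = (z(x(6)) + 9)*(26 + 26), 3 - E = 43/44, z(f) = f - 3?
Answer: 8926/11 ≈ 811.45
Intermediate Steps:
z(f) = -3 + f
E = 89/44 (E = 3 - 43/44 = 89/44 ≈ 2.0227)
n = 416 (n = ((-3 + (-4 + 6)) + 9)*(26 + 26) = ((-3 + 2) + 9)*52 = (-1 + 9)*52 = 8*52 = 416)
l = -30 (l = -5 - 25 = -30)
n*E + l = 416*(89/44) - 30 = 9256/11 - 30 = 8926/11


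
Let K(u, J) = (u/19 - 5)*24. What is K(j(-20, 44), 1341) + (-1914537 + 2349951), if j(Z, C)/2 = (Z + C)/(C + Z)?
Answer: 8270634/19 ≈ 4.3530e+5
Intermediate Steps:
j(Z, C) = 2 (j(Z, C) = 2*((Z + C)/(C + Z)) = 2*((C + Z)/(C + Z)) = 2*1 = 2)
K(u, J) = -120 + 24*u/19 (K(u, J) = (u*(1/19) - 5)*24 = (u/19 - 5)*24 = (-5 + u/19)*24 = -120 + 24*u/19)
K(j(-20, 44), 1341) + (-1914537 + 2349951) = (-120 + (24/19)*2) + (-1914537 + 2349951) = (-120 + 48/19) + 435414 = -2232/19 + 435414 = 8270634/19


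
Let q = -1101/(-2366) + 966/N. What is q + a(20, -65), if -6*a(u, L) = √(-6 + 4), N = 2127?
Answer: 1542461/1677494 - I*√2/6 ≈ 0.9195 - 0.2357*I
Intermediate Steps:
a(u, L) = -I*√2/6 (a(u, L) = -√(-6 + 4)/6 = -I*√2/6)
q = 1542461/1677494 (q = -1101/(-2366) + 966/2127 = -1101*(-1/2366) + 966*(1/2127) = 1101/2366 + 322/709 = 1542461/1677494 ≈ 0.91950)
q + a(20, -65) = 1542461/1677494 - I*√2/6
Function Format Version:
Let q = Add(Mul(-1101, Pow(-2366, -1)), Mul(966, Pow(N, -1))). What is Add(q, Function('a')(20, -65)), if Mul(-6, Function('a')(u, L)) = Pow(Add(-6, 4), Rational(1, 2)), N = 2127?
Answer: Add(Rational(1542461, 1677494), Mul(Rational(-1, 6), I, Pow(2, Rational(1, 2)))) ≈ Add(0.91950, Mul(-0.23570, I))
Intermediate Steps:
Function('a')(u, L) = Mul(Rational(-1, 6), I, Pow(2, Rational(1, 2))) (Function('a')(u, L) = Mul(Rational(-1, 6), Pow(Add(-6, 4), Rational(1, 2))) = Mul(Rational(-1, 6), Pow(-2, Rational(1, 2))) = Mul(Rational(-1, 6), Mul(I, Pow(2, Rational(1, 2)))) = Mul(Rational(-1, 6), I, Pow(2, Rational(1, 2))))
q = Rational(1542461, 1677494) (q = Add(Mul(-1101, Pow(-2366, -1)), Mul(966, Pow(2127, -1))) = Add(Mul(-1101, Rational(-1, 2366)), Mul(966, Rational(1, 2127))) = Add(Rational(1101, 2366), Rational(322, 709)) = Rational(1542461, 1677494) ≈ 0.91950)
Add(q, Function('a')(20, -65)) = Add(Rational(1542461, 1677494), Mul(Rational(-1, 6), I, Pow(2, Rational(1, 2))))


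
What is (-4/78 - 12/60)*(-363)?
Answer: 5929/65 ≈ 91.215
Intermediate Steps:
(-4/78 - 12/60)*(-363) = (-4*1/78 - 12*1/60)*(-363) = (-2/39 - ⅕)*(-363) = -49/195*(-363) = 5929/65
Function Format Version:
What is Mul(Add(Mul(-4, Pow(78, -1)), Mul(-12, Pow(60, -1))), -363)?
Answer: Rational(5929, 65) ≈ 91.215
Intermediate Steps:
Mul(Add(Mul(-4, Pow(78, -1)), Mul(-12, Pow(60, -1))), -363) = Mul(Add(Mul(-4, Rational(1, 78)), Mul(-12, Rational(1, 60))), -363) = Mul(Add(Rational(-2, 39), Rational(-1, 5)), -363) = Mul(Rational(-49, 195), -363) = Rational(5929, 65)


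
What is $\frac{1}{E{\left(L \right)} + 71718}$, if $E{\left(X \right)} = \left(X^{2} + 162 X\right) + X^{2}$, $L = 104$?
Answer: $\frac{1}{110198} \approx 9.0746 \cdot 10^{-6}$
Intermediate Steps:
$E{\left(X \right)} = 2 X^{2} + 162 X$
$\frac{1}{E{\left(L \right)} + 71718} = \frac{1}{2 \cdot 104 \left(81 + 104\right) + 71718} = \frac{1}{2 \cdot 104 \cdot 185 + 71718} = \frac{1}{38480 + 71718} = \frac{1}{110198}$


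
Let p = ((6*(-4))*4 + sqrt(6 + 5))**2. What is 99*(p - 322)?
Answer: 881595 - 19008*sqrt(11) ≈ 8.1855e+5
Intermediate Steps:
p = (-96 + sqrt(11))**2 (p = (-24*4 + sqrt(11))**2 = (-96 + sqrt(11))**2 ≈ 8590.2)
99*(p - 322) = 99*((96 - sqrt(11))**2 - 322) = 99*(-322 + (96 - sqrt(11))**2) = -31878 + 99*(96 - sqrt(11))**2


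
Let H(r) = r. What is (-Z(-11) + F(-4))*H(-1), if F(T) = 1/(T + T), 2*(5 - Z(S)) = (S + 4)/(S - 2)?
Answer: 505/104 ≈ 4.8558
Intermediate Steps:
Z(S) = 5 - (4 + S)/(2*(-2 + S)) (Z(S) = 5 - (S + 4)/(2*(S - 2)) = 5 - (4 + S)/(2*(-2 + S)))
F(T) = 1/(2*T)
(-Z(-11) + F(-4))*H(-1) = (-3*(-8 + 3*(-11))/(2*(-2 - 11)) + (½)/(-4))*(-1) = (-3*(-8 - 33)/(2*(-13)) + (½)*(-¼))*(-1) = (-3*(-1)*(-41)/(2*13) - ⅛)*(-1) = (-1*123/26 - ⅛)*(-1) = (-123/26 - ⅛)*(-1) = -505/104*(-1) = 505/104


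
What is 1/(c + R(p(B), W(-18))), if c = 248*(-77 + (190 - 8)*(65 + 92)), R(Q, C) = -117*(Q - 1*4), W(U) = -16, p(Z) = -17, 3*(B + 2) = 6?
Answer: 1/7069713 ≈ 1.4145e-7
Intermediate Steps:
B = 0 (B = -2 + (⅓)*6 = -2 + 2 = 0)
R(Q, C) = 468 - 117*Q (R(Q, C) = -117*(Q - 4) = -117*(-4 + Q) = 468 - 117*Q)
c = 7067256 (c = 248*(-77 + 182*157) = 248*(-77 + 28574) = 248*28497 = 7067256)
1/(c + R(p(B), W(-18))) = 1/(7067256 + (468 - 117*(-17))) = 1/(7067256 + (468 + 1989)) = 1/(7067256 + 2457) = 1/7069713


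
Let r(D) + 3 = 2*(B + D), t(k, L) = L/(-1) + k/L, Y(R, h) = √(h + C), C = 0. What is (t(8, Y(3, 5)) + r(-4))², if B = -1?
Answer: 854/5 - 78*√5/5 ≈ 135.92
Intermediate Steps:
Y(R, h) = √h (Y(R, h) = √(h + 0) = √h)
t(k, L) = -L + k/L (t(k, L) = L*(-1) + k/L = -L + k/L)
r(D) = -5 + 2*D (r(D) = -3 + 2*(-1 + D) = -3 + (-2 + 2*D) = -5 + 2*D)
(t(8, Y(3, 5)) + r(-4))² = ((-√5 + 8/(√5)) + (-5 + 2*(-4)))² = ((-√5 + 8*(√5/5)) + (-5 - 8))² = ((-√5 + 8*√5/5) - 13)² = (3*√5/5 - 13)² = (-13 + 3*√5/5)²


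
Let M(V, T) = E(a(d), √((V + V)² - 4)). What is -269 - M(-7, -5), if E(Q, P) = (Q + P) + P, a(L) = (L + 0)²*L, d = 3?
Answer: -296 - 16*√3 ≈ -323.71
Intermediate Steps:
a(L) = L³ (a(L) = L²*L = L³)
E(Q, P) = Q + 2*P (E(Q, P) = (P + Q) + P = Q + 2*P)
M(V, T) = 27 + 2*√(-4 + 4*V²) (M(V, T) = 3³ + 2*√((V + V)² - 4) = 27 + 2*√((2*V)² - 4) = 27 + 2*√(4*V² - 4) = 27 + 2*√(-4 + 4*V²))
-269 - M(-7, -5) = -269 - (27 + 4*√(-1 + (-7)²)) = -269 - (27 + 4*√(-1 + 49)) = -269 - (27 + 4*√48) = -269 - (27 + 4*(4*√3)) = -269 - (27 + 16*√3) = -269 + (-27 - 16*√3) = -296 - 16*√3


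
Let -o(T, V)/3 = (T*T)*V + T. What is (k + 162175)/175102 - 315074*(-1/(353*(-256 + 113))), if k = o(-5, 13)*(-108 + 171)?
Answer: -50036625643/8838973858 ≈ -5.6609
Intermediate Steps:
o(T, V) = -3*T - 3*V*T**2 (o(T, V) = -3*((T*T)*V + T) = -3*(T**2*V + T) = -3*(V*T**2 + T) = -3*(T + V*T**2) = -3*T - 3*V*T**2)
k = -60480 (k = (-3*(-5)*(1 - 5*13))*(-108 + 171) = -3*(-5)*(1 - 65)*63 = -3*(-5)*(-64)*63 = -960*63 = -60480)
(k + 162175)/175102 - 315074*(-1/(353*(-256 + 113))) = (-60480 + 162175)/175102 - 315074*(-1/(353*(-256 + 113))) = 101695*(1/175102) - 315074/((-143*(-353))) = 101695/175102 - 315074/50479 = -50036625643/8838973858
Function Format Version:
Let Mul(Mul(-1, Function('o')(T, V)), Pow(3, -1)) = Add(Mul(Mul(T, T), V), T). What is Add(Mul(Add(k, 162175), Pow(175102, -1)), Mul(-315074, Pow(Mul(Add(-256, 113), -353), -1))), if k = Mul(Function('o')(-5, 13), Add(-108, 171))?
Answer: Rational(-50036625643, 8838973858) ≈ -5.6609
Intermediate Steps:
Function('o')(T, V) = Add(Mul(-3, T), Mul(-3, V, Pow(T, 2))) (Function('o')(T, V) = Mul(-3, Add(Mul(Mul(T, T), V), T)) = Mul(-3, Add(Mul(Pow(T, 2), V), T)) = Mul(-3, Add(Mul(V, Pow(T, 2)), T)) = Mul(-3, Add(T, Mul(V, Pow(T, 2)))) = Add(Mul(-3, T), Mul(-3, V, Pow(T, 2))))
k = -60480 (k = Mul(Mul(-3, -5, Add(1, Mul(-5, 13))), Add(-108, 171)) = Mul(Mul(-3, -5, Add(1, -65)), 63) = Mul(Mul(-3, -5, -64), 63) = Mul(-960, 63) = -60480)
Add(Mul(Add(k, 162175), Pow(175102, -1)), Mul(-315074, Pow(Mul(Add(-256, 113), -353), -1))) = Add(Mul(Add(-60480, 162175), Pow(175102, -1)), Mul(-315074, Pow(Mul(Add(-256, 113), -353), -1))) = Add(Mul(101695, Rational(1, 175102)), Mul(-315074, Pow(Mul(-143, -353), -1))) = Add(Rational(101695, 175102), Mul(-315074, Pow(50479, -1))) = Add(Rational(101695, 175102), Mul(-315074, Rational(1, 50479))) = Add(Rational(101695, 175102), Rational(-315074, 50479)) = Rational(-50036625643, 8838973858)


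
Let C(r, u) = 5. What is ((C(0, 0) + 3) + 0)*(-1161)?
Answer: -9288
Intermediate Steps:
((C(0, 0) + 3) + 0)*(-1161) = ((5 + 3) + 0)*(-1161) = (8 + 0)*(-1161) = 8*(-1161) = -9288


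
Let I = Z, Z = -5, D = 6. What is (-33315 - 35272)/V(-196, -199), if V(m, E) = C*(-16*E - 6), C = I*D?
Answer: 68587/95340 ≈ 0.71939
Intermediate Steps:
I = -5
C = -30 (C = -5*6 = -30)
V(m, E) = 180 + 480*E (V(m, E) = -30*(-16*E - 6) = -30*(-6 - 16*E) = 180 + 480*E)
(-33315 - 35272)/V(-196, -199) = (-33315 - 35272)/(180 + 480*(-199)) = -68587/(180 - 95520) = -68587/(-95340) = -68587*(-1/95340) = 68587/95340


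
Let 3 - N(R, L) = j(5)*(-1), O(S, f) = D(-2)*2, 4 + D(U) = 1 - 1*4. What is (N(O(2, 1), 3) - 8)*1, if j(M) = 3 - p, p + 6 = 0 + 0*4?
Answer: 4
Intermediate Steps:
p = -6 (p = -6 + (0 + 0*4) = -6 + (0 + 0) = -6 + 0 = -6)
D(U) = -7 (D(U) = -4 + (1 - 1*4) = -4 + (1 - 4) = -4 - 3 = -7)
j(M) = 9 (j(M) = 3 - 1*(-6) = 3 + 6 = 9)
O(S, f) = -14 (O(S, f) = -7*2 = -14)
N(R, L) = 12 (N(R, L) = 3 - 9*(-1) = 3 - 1*(-9) = 3 + 9 = 12)
(N(O(2, 1), 3) - 8)*1 = (12 - 8)*1 = 4*1 = 4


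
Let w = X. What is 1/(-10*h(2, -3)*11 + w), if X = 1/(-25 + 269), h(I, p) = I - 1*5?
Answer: 244/80521 ≈ 0.0030303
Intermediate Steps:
h(I, p) = -5 + I (h(I, p) = I - 5 = -5 + I)
X = 1/244 ≈ 0.0040984
w = 1/244 ≈ 0.0040984
1/(-10*h(2, -3)*11 + w) = 1/(-10*(-5 + 2)*11 + 1/244) = 1/(-10*(-3)*11 + 1/244) = 1/(30*11 + 1/244) = 1/(330 + 1/244) = 1/(80521/244) = 244/80521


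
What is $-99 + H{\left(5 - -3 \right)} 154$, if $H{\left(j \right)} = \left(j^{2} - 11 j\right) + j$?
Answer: $-2563$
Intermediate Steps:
$H{\left(j \right)} = j^{2} - 10 j$
$-99 + H{\left(5 - -3 \right)} 154 = -99 + \left(5 - -3\right) \left(-10 + \left(5 - -3\right)\right) 154 = -99 + \left(5 + 3\right) \left(-10 + \left(5 + 3\right)\right) 154 = -99 + 8 \left(-10 + 8\right) 154 = -99 + 8 \left(-2\right) 154 = -99 - 2464 = -2563$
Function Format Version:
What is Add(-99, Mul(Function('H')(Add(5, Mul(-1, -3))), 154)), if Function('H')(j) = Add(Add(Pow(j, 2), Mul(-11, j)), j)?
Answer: -2563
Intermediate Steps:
Function('H')(j) = Add(Pow(j, 2), Mul(-10, j))
Add(-99, Mul(Function('H')(Add(5, Mul(-1, -3))), 154)) = Add(-99, Mul(Mul(Add(5, Mul(-1, -3)), Add(-10, Add(5, Mul(-1, -3)))), 154)) = Add(-99, Mul(Mul(Add(5, 3), Add(-10, Add(5, 3))), 154)) = Add(-99, Mul(Mul(8, Add(-10, 8)), 154)) = Add(-99, Mul(Mul(8, -2), 154)) = Add(-99, Mul(-16, 154)) = Add(-99, -2464) = -2563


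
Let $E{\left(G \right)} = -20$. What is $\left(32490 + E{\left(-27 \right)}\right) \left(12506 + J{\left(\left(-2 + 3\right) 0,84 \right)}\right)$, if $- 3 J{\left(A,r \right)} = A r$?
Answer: $406069820$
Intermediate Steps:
$J{\left(A,r \right)} = - \frac{A r}{3}$
$\left(32490 + E{\left(-27 \right)}\right) \left(12506 + J{\left(\left(-2 + 3\right) 0,84 \right)}\right) = \left(32490 - 20\right) \left(12506 - \frac{1}{3} \left(-2 + 3\right) 0 \cdot 84\right) = 32470 \left(12506 - \frac{1}{3} \cdot 1 \cdot 0 \cdot 84\right) = 32470 \left(12506 - 0 \cdot 84\right) = 32470 \left(12506 + 0\right) = 32470 \cdot 12506 = 406069820$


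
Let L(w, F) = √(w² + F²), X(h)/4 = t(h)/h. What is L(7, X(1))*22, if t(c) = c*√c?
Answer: 22*√65 ≈ 177.37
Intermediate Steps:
t(c) = c^(3/2)
X(h) = 4*√h (X(h) = 4*(h^(3/2)/h) = 4*√h)
L(w, F) = √(F² + w²)
L(7, X(1))*22 = √((4*√1)² + 7²)*22 = √((4*1)² + 49)*22 = √(4² + 49)*22 = √(16 + 49)*22 = √65*22 = 22*√65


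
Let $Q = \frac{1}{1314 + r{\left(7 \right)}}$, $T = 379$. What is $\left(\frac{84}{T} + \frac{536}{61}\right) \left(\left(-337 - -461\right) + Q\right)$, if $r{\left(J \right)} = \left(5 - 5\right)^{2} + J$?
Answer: $\frac{34115339740}{30540199} \approx 1117.1$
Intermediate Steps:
$r{\left(J \right)} = J$ ($r{\left(J \right)} = 0^{2} + J = 0 + J = J$)
$Q = \frac{1}{1321}$ ($Q = \frac{1}{1314 + 7} = \frac{1}{1321} \approx 0.000757$)
$\left(\frac{84}{T} + \frac{536}{61}\right) \left(\left(-337 - -461\right) + Q\right) = \left(\frac{84}{379} + \frac{536}{61}\right) \left(\left(-337 - -461\right) + \frac{1}{1321}\right) = \left(84 \cdot \frac{1}{379} + 536 \cdot \frac{1}{61}\right) \left(\left(-337 + 461\right) + \frac{1}{1321}\right) = \left(\frac{84}{379} + \frac{536}{61}\right) \left(124 + \frac{1}{1321}\right) = \frac{208268}{23119} \cdot \frac{163805}{1321} = \frac{34115339740}{30540199}$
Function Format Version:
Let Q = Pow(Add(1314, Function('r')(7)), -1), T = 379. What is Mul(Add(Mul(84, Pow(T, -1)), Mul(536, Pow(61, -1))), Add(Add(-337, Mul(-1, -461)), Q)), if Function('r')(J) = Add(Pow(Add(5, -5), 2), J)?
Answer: Rational(34115339740, 30540199) ≈ 1117.1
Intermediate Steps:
Function('r')(J) = J (Function('r')(J) = Add(Pow(0, 2), J) = Add(0, J) = J)
Q = Rational(1, 1321) (Q = Pow(Add(1314, 7), -1) = Pow(1321, -1) = Rational(1, 1321) ≈ 0.00075700)
Mul(Add(Mul(84, Pow(T, -1)), Mul(536, Pow(61, -1))), Add(Add(-337, Mul(-1, -461)), Q)) = Mul(Add(Mul(84, Pow(379, -1)), Mul(536, Pow(61, -1))), Add(Add(-337, Mul(-1, -461)), Rational(1, 1321))) = Mul(Add(Mul(84, Rational(1, 379)), Mul(536, Rational(1, 61))), Add(Add(-337, 461), Rational(1, 1321))) = Mul(Add(Rational(84, 379), Rational(536, 61)), Add(124, Rational(1, 1321))) = Mul(Rational(208268, 23119), Rational(163805, 1321)) = Rational(34115339740, 30540199)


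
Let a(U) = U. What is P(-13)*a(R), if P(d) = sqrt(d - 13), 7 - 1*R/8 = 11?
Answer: -32*I*sqrt(26) ≈ -163.17*I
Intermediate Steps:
R = -32 (R = 56 - 8*11 = 56 - 88 = -32)
P(d) = sqrt(-13 + d)
P(-13)*a(R) = sqrt(-13 - 13)*(-32) = sqrt(-26)*(-32) = (I*sqrt(26))*(-32) = -32*I*sqrt(26)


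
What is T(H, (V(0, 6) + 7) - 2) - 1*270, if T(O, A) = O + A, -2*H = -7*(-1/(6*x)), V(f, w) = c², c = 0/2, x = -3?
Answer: -9533/36 ≈ -264.81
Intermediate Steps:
c = 0 (c = 0*(½) = 0)
V(f, w) = 0 (V(f, w) = 0² = 0)
H = 7/36 (H = -(-7)/(2*((-6/(1/(-3))))) = -(-7)/(2*((-6/(-⅓)))) = -(-7)/(2*((-6*(-3)))) = -(-7)/(2*18) = -½*(-7/18) = 7/36 ≈ 0.19444)
T(O, A) = A + O
T(H, (V(0, 6) + 7) - 2) - 1*270 = (((0 + 7) - 2) + 7/36) - 1*270 = ((7 - 2) + 7/36) - 270 = (5 + 7/36) - 270 = 187/36 - 270 = -9533/36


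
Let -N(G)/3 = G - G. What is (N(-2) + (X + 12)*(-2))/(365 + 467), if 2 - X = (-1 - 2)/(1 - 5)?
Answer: -53/1664 ≈ -0.031851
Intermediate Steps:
N(G) = 0 (N(G) = -3*(G - G) = -3*0 = 0)
X = 5/4 (X = 2 - (-1 - 2)/(1 - 5) = 2 - (-3)/(-4) = 2 - (-3)*(-1)/4 = 2 - 1*¾ = 2 - ¾ = 5/4 ≈ 1.2500)
(N(-2) + (X + 12)*(-2))/(365 + 467) = (0 + (5/4 + 12)*(-2))/(365 + 467) = (0 + (53/4)*(-2))/832 = (0 - 53/2)*(1/832) = -53/2*1/832 = -53/1664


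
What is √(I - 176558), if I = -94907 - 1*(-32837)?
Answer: 26*I*√353 ≈ 488.5*I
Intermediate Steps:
I = -62070 (I = -94907 + 32837 = -62070)
√(I - 176558) = √(-62070 - 176558) = √(-238628) = 26*I*√353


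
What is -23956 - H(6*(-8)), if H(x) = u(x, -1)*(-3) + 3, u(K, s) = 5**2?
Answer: -23884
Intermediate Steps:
u(K, s) = 25
H(x) = -72 (H(x) = 25*(-3) + 3 = -75 + 3 = -72)
-23956 - H(6*(-8)) = -23956 - 1*(-72) = -23956 + 72 = -23884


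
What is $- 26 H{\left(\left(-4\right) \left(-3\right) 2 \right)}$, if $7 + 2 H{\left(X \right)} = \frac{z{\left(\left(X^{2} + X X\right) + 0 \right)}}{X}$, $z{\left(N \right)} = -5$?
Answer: $\frac{2249}{24} \approx 93.708$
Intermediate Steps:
$H{\left(X \right)} = - \frac{7}{2} - \frac{5}{2 X}$ ($H{\left(X \right)} = - \frac{7}{2} + \frac{\left(-5\right) \frac{1}{X}}{2} = - \frac{7}{2} - \frac{5}{2 X}$)
$- 26 H{\left(\left(-4\right) \left(-3\right) 2 \right)} = - 26 \frac{-5 - 7 \left(-4\right) \left(-3\right) 2}{2 \left(-4\right) \left(-3\right) 2} = - 26 \frac{-5 - 7 \cdot 12 \cdot 2}{2 \cdot 12 \cdot 2} = - 26 \frac{-5 - 168}{2 \cdot 24} = - 26 \cdot \frac{1}{2} \cdot \frac{1}{24} \left(-5 - 168\right) = - 26 \cdot \frac{1}{2} \cdot \frac{1}{24} \left(-173\right) = - \frac{26 \left(-173\right)}{48} = \left(-1\right) \left(- \frac{2249}{24}\right) = \frac{2249}{24}$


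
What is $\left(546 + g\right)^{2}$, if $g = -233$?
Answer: $97969$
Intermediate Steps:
$\left(546 + g\right)^{2} = \left(546 - 233\right)^{2} = 313^{2} = 97969$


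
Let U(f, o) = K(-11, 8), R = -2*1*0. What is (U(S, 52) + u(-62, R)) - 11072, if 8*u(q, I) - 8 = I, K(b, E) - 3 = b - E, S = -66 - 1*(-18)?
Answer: -11087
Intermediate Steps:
R = 0 (R = -2*0 = 0)
S = -48 (S = -66 + 18 = -48)
K(b, E) = 3 + b - E (K(b, E) = 3 + (b - E) = 3 + b - E)
U(f, o) = -16 (U(f, o) = 3 - 11 - 1*8 = 3 - 11 - 8 = -16)
u(q, I) = 1 + I/8
(U(S, 52) + u(-62, R)) - 11072 = (-16 + (1 + (1/8)*0)) - 11072 = (-16 + (1 + 0)) - 11072 = (-16 + 1) - 11072 = -15 - 11072 = -11087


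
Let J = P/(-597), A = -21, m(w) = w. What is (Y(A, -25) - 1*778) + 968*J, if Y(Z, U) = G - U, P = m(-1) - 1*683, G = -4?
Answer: 70061/199 ≈ 352.07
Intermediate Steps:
P = -684 (P = -1 - 1*683 = -1 - 683 = -684)
Y(Z, U) = -4 - U
J = 228/199 (J = -684/(-597) = -684*(-1/597) = 228/199 ≈ 1.1457)
(Y(A, -25) - 1*778) + 968*J = ((-4 - 1*(-25)) - 1*778) + 968*(228/199) = ((-4 + 25) - 778) + 220704/199 = (21 - 778) + 220704/199 = -757 + 220704/199 = 70061/199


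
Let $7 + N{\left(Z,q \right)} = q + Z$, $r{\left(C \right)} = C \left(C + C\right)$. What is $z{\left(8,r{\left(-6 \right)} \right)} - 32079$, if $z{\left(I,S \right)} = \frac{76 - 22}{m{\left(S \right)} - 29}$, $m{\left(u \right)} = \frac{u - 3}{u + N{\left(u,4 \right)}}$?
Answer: $- \frac{21494199}{670} \approx -32081.0$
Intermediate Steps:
$r{\left(C \right)} = 2 C^{2}$ ($r{\left(C \right)} = C 2 C = 2 C^{2}$)
$N{\left(Z,q \right)} = -7 + Z + q$ ($N{\left(Z,q \right)} = -7 + \left(q + Z\right) = -7 + \left(Z + q\right) = -7 + Z + q$)
$m{\left(u \right)} = \frac{-3 + u}{-3 + 2 u}$ ($m{\left(u \right)} = \frac{u - 3}{u + \left(-7 + u + 4\right)} = \frac{-3 + u}{u + \left(-3 + u\right)} = \frac{-3 + u}{-3 + 2 u}$)
$z{\left(I,S \right)} = \frac{54}{-29 + \frac{-3 + S}{-3 + 2 S}}$ ($z{\left(I,S \right)} = \frac{76 - 22}{\frac{-3 + S}{-3 + 2 S} - 29} = \frac{54}{-29 + \frac{-3 + S}{-3 + 2 S}}$)
$z{\left(8,r{\left(-6 \right)} \right)} - 32079 = \frac{18 \left(-3 + 2 \cdot 2 \left(-6\right)^{2}\right)}{28 - 19 \cdot 2 \left(-6\right)^{2}} - 32079 = \frac{18 \left(-3 + 2 \cdot 2 \cdot 36\right)}{28 - 19 \cdot 2 \cdot 36} - 32079 = \frac{18 \left(-3 + 2 \cdot 72\right)}{28 - 1368} - 32079 = \frac{18 \left(-3 + 144\right)}{28 - 1368} - 32079 = 18 \frac{1}{-1340} \cdot 141 - 32079 = 18 \left(- \frac{1}{1340}\right) 141 - 32079 = - \frac{1269}{670} - 32079 = - \frac{21494199}{670}$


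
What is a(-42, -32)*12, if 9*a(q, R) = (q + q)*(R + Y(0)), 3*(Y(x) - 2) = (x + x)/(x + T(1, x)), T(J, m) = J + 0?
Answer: 3360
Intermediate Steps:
T(J, m) = J
Y(x) = 2 + 2*x/(3*(1 + x)) (Y(x) = 2 + ((x + x)/(x + 1))/3 = 2 + ((2*x)/(1 + x))/3 = 2 + (2*x/(1 + x))/3 = 2 + 2*x/(3*(1 + x)))
a(q, R) = 2*q*(2 + R)/9 (a(q, R) = ((q + q)*(R + 2*(3 + 4*0)/(3*(1 + 0))))/9 = ((2*q)*(R + (⅔)*(3 + 0)/1))/9 = ((2*q)*(R + (⅔)*1*3))/9 = ((2*q)*(R + 2))/9 = ((2*q)*(2 + R))/9 = (2*q*(2 + R))/9 = 2*q*(2 + R)/9)
a(-42, -32)*12 = ((2/9)*(-42)*(2 - 32))*12 = ((2/9)*(-42)*(-30))*12 = 280*12 = 3360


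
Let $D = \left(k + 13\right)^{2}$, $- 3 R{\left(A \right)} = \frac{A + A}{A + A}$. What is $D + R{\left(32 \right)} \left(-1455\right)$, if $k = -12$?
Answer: $486$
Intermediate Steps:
$R{\left(A \right)} = - \frac{1}{3}$ ($R{\left(A \right)} = - \frac{\left(A + A\right) \frac{1}{A + A}}{3} = - \frac{2 A \frac{1}{2 A}}{3} = \left(- \frac{1}{3}\right) 1 = - \frac{1}{3}$)
$D = 1$ ($D = \left(-12 + 13\right)^{2} = 1^{2} = 1$)
$D + R{\left(32 \right)} \left(-1455\right) = 1 - -485 = 1 + 485 = 486$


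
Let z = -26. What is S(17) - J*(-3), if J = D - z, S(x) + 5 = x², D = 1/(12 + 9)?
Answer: 2535/7 ≈ 362.14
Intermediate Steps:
D = 1/21 ≈ 0.047619
S(x) = -5 + x²
J = 547/21 (J = 1/21 - 1*(-26) = 1/21 + 26 = 547/21 ≈ 26.048)
S(17) - J*(-3) = (-5 + 17²) - 547*(-3)/21 = (-5 + 289) - 1*(-547/7) = 284 + 547/7 = 2535/7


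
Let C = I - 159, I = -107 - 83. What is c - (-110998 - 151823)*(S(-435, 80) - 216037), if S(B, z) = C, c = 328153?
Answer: -56870456753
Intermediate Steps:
I = -190
C = -349 (C = -190 - 159 = -349)
S(B, z) = -349
c - (-110998 - 151823)*(S(-435, 80) - 216037) = 328153 - (-110998 - 151823)*(-349 - 216037) = 328153 - (-262821)*(-216386) = 328153 - 1*56870784906 = 328153 - 56870784906 = -56870456753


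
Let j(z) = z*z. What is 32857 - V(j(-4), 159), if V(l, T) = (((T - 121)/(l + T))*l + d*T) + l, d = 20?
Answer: 5190067/175 ≈ 29658.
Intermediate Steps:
j(z) = z**2
V(l, T) = l + 20*T + l*(-121 + T)/(T + l) (V(l, T) = (((T - 121)/(l + T))*l + 20*T) + l = (((-121 + T)/(T + l))*l + 20*T) + l = (l*(-121 + T)/(T + l) + 20*T) + l = (20*T + l*(-121 + T)/(T + l)) + l = l + 20*T + l*(-121 + T)/(T + l))
32857 - V(j(-4), 159) = 32857 - (((-4)**2)**2 - 121*(-4)**2 + 20*159**2 + 22*159*(-4)**2)/(159 + (-4)**2) = 32857 - (16**2 - 121*16 + 20*25281 + 22*159*16)/(159 + 16) = 32857 - (256 - 1936 + 505620 + 55968)/175 = 32857 - 559908/175 = 5190067/175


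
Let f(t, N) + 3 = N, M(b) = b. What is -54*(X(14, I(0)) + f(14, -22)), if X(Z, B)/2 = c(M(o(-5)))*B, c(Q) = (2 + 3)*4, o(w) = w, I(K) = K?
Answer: 1350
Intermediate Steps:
c(Q) = 20 (c(Q) = 5*4 = 20)
X(Z, B) = 40*B (X(Z, B) = 2*(20*B) = 40*B)
f(t, N) = -3 + N
-54*(X(14, I(0)) + f(14, -22)) = -54*(40*0 + (-3 - 22)) = -54*(0 - 25) = -54*(-25) = 1350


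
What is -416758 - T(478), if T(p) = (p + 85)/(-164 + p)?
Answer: -130862575/314 ≈ -4.1676e+5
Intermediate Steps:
T(p) = (85 + p)/(-164 + p)
-416758 - T(478) = -416758 - (85 + 478)/(-164 + 478) = -416758 - 563/314 = -130862575/314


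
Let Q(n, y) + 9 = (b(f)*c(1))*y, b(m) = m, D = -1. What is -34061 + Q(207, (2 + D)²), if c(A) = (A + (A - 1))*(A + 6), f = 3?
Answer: -34049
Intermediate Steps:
c(A) = (-1 + 2*A)*(6 + A) (c(A) = (A + (-1 + A))*(6 + A) = (-1 + 2*A)*(6 + A))
Q(n, y) = -9 + 21*y (Q(n, y) = -9 + (3*(-6 + 2*1² + 11*1))*y = -9 + (3*(-6 + 2*1 + 11))*y = -9 + (3*(-6 + 2 + 11))*y = -9 + (3*7)*y = -9 + 21*y)
-34061 + Q(207, (2 + D)²) = -34061 + (-9 + 21*(2 - 1)²) = -34061 + (-9 + 21*1²) = -34061 + (-9 + 21*1) = -34061 + (-9 + 21) = -34061 + 12 = -34049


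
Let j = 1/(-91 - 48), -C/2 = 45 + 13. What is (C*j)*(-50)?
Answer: -5800/139 ≈ -41.727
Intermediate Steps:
C = -116 (C = -2*(45 + 13) = -2*58 = -116)
j = -1/139 (j = 1/(-139) = -1/139 ≈ -0.0071942)
(C*j)*(-50) = -116*(-1/139)*(-50) = (116/139)*(-50) = -5800/139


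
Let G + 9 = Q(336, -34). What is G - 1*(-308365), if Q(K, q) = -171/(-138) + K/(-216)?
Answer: 127659253/414 ≈ 3.0836e+5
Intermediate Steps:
Q(K, q) = 57/46 - K/216 (Q(K, q) = -171*(-1/138) + K*(-1/216) = 57/46 - K/216)
G = -3857/414 (G = -9 + (57/46 - 1/216*336) = -9 + (57/46 - 14/9) = -9 - 131/414 = -3857/414 ≈ -9.3164)
G - 1*(-308365) = -3857/414 - 1*(-308365) = -3857/414 + 308365 = 127659253/414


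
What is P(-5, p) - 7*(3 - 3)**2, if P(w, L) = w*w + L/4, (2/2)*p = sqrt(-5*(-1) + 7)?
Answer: 25 + sqrt(3)/2 ≈ 25.866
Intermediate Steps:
p = 2*sqrt(3) (p = sqrt(-5*(-1) + 7) = sqrt(5 + 7) = sqrt(12) = 2*sqrt(3) ≈ 3.4641)
P(w, L) = w**2 + L/4
P(-5, p) - 7*(3 - 3)**2 = ((-5)**2 + (2*sqrt(3))/4) - 7*(3 - 3)**2 = (25 + sqrt(3)/2) - 7*0**2 = (25 + sqrt(3)/2) - 7*0 = (25 + sqrt(3)/2) + 0 = 25 + sqrt(3)/2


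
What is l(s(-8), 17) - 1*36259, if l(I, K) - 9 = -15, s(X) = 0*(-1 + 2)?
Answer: -36265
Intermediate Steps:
s(X) = 0 (s(X) = 0*1 = 0)
l(I, K) = -6 (l(I, K) = 9 - 15 = -6)
l(s(-8), 17) - 1*36259 = -6 - 1*36259 = -6 - 36259 = -36265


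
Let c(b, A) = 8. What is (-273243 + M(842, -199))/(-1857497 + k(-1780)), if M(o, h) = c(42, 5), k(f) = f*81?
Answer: 273235/2001677 ≈ 0.13650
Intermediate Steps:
k(f) = 81*f
M(o, h) = 8
(-273243 + M(842, -199))/(-1857497 + k(-1780)) = (-273243 + 8)/(-1857497 + 81*(-1780)) = -273235/(-1857497 - 144180) = -273235/(-2001677) = -273235*(-1/2001677) = 273235/2001677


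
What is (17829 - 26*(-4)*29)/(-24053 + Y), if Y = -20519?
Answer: -1895/4052 ≈ -0.46767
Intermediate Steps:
(17829 - 26*(-4)*29)/(-24053 + Y) = (17829 - 26*(-4)*29)/(-24053 - 20519) = (17829 + 104*29)/(-44572) = (17829 + 3016)*(-1/44572) = 20845*(-1/44572) = -1895/4052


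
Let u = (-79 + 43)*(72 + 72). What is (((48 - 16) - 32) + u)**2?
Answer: 26873856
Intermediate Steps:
u = -5184 (u = -36*144 = -5184)
(((48 - 16) - 32) + u)**2 = (((48 - 16) - 32) - 5184)**2 = ((32 - 32) - 5184)**2 = (0 - 5184)**2 = (-5184)**2 = 26873856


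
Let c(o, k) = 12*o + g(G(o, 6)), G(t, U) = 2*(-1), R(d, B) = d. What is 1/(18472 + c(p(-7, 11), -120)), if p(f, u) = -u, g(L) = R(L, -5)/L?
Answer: 1/18341 ≈ 5.4523e-5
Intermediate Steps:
G(t, U) = -2
g(L) = 1 (g(L) = L/L = 1)
c(o, k) = 1 + 12*o (c(o, k) = 12*o + 1 = 1 + 12*o)
1/(18472 + c(p(-7, 11), -120)) = 1/(18472 + (1 + 12*(-1*11))) = 1/(18472 + (1 + 12*(-11))) = 1/(18472 + (1 - 132)) = 1/(18472 - 131) = 1/18341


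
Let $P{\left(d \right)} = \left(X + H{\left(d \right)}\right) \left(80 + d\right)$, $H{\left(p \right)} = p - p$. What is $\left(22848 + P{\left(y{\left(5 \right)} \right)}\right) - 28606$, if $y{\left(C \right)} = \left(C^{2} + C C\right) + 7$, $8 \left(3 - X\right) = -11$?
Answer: $- \frac{41269}{8} \approx -5158.6$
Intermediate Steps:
$H{\left(p \right)} = 0$
$X = \frac{35}{8}$ ($X = 3 - - \frac{11}{8} = 3 + \frac{11}{8} = \frac{35}{8} \approx 4.375$)
$y{\left(C \right)} = 7 + 2 C^{2}$ ($y{\left(C \right)} = \left(C^{2} + C^{2}\right) + 7 = 2 C^{2} + 7 = 7 + 2 C^{2}$)
$P{\left(d \right)} = 350 + \frac{35 d}{8}$ ($P{\left(d \right)} = \left(\frac{35}{8} + 0\right) \left(80 + d\right) = \frac{35 \left(80 + d\right)}{8} = 350 + \frac{35 d}{8}$)
$\left(22848 + P{\left(y{\left(5 \right)} \right)}\right) - 28606 = \left(22848 + \left(350 + \frac{35 \left(7 + 2 \cdot 5^{2}\right)}{8}\right)\right) - 28606 = \left(22848 + \left(350 + \frac{35 \left(7 + 2 \cdot 25\right)}{8}\right)\right) - 28606 = \left(22848 + \left(350 + \frac{35 \left(7 + 50\right)}{8}\right)\right) - 28606 = \left(22848 + \left(350 + \frac{35}{8} \cdot 57\right)\right) - 28606 = \left(22848 + \left(350 + \frac{1995}{8}\right)\right) - 28606 = \left(22848 + \frac{4795}{8}\right) - 28606 = \frac{187579}{8} - 28606 = - \frac{41269}{8}$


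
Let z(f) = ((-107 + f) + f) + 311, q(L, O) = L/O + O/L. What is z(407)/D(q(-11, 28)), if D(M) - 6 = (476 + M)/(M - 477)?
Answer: 150481778/741223 ≈ 203.02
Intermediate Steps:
z(f) = 204 + 2*f (z(f) = (-107 + 2*f) + 311 = 204 + 2*f)
D(M) = 6 + (476 + M)/(-477 + M) (D(M) = 6 + (476 + M)/(M - 477) = 6 + (476 + M)/(-477 + M))
z(407)/D(q(-11, 28)) = (204 + 2*407)/(((-2386 + 7*(-11/28 + 28/(-11)))/(-477 + (-11/28 + 28/(-11))))) = (204 + 814)/(((-2386 + 7*(-11*1/28 + 28*(-1/11)))/(-477 + (-11*1/28 + 28*(-1/11))))) = 1018/(((-2386 + 7*(-11/28 - 28/11))/(-477 + (-11/28 - 28/11)))) = 1018/(((-2386 + 7*(-905/308))/(-477 - 905/308))) = 1018/(((-2386 - 905/44)/(-147821/308))) = 1018/((-308/147821*(-105889/44))) = 1018/(741223/147821) = 1018*(147821/741223) = 150481778/741223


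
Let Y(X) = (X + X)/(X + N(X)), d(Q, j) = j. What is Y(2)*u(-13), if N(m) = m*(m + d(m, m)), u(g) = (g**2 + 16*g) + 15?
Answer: -48/5 ≈ -9.6000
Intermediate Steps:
u(g) = 15 + g**2 + 16*g
N(m) = 2*m**2 (N(m) = m*(m + m) = m*(2*m) = 2*m**2)
Y(X) = 2*X/(X + 2*X**2) (Y(X) = (X + X)/(X + 2*X**2) = (2*X)/(X + 2*X**2) = 2*X/(X + 2*X**2))
Y(2)*u(-13) = (2/(1 + 2*2))*(15 + (-13)**2 + 16*(-13)) = (2/(1 + 4))*(15 + 169 - 208) = (2/5)*(-24) = -48/5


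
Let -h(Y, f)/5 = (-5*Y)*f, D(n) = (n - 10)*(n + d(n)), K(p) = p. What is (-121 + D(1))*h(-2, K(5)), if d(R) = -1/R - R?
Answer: 28000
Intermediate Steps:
d(R) = -R - 1/R
D(n) = -(-10 + n)/n (D(n) = (n - 10)*(n + (-n - 1/n)) = (-10 + n)*(-1/n) = -(-10 + n)/n)
h(Y, f) = 25*Y*f (h(Y, f) = -5*(-5*Y)*f = -(-25)*Y*f = 25*Y*f)
(-121 + D(1))*h(-2, K(5)) = (-121 + (10 - 1*1)/1)*(25*(-2)*5) = (-121 + 1*(10 - 1))*(-250) = (-121 + 1*9)*(-250) = (-121 + 9)*(-250) = -112*(-250) = 28000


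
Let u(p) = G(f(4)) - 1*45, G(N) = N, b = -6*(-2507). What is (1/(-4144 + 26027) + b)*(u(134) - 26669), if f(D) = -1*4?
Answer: -8794606076466/21883 ≈ -4.0189e+8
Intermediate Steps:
b = 15042
f(D) = -4
u(p) = -49 (u(p) = -4 - 1*45 = -4 - 45 = -49)
(1/(-4144 + 26027) + b)*(u(134) - 26669) = (1/(-4144 + 26027) + 15042)*(-49 - 26669) = (1/21883 + 15042)*(-26718) = (329164087/21883)*(-26718) = -8794606076466/21883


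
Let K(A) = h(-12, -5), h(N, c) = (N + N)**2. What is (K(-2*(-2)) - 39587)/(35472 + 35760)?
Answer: -5573/10176 ≈ -0.54766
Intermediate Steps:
h(N, c) = 4*N**2 (h(N, c) = (2*N)**2 = 4*N**2)
K(A) = 576 (K(A) = 4*(-12)**2 = 4*144 = 576)
(K(-2*(-2)) - 39587)/(35472 + 35760) = (576 - 39587)/(35472 + 35760) = -39011/71232 = -39011*1/71232 = -5573/10176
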